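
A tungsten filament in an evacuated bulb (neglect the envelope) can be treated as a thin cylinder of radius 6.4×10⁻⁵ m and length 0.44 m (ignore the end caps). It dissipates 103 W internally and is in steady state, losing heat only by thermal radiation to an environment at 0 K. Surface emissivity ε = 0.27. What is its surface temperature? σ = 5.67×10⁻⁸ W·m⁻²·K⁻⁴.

T ≈ 2480 K

Steady state: internal power = radiated power, P = εσA T⁴.
Radiating area A = 2πrL = 1.769×10⁻⁴ m².
T⁴ = P/(εσA) = 103/(0.27·5.67×10⁻⁸·1.769×10⁻⁴) = 3.803×10¹³ K⁴.
T = (3.803×10¹³)^(1/4).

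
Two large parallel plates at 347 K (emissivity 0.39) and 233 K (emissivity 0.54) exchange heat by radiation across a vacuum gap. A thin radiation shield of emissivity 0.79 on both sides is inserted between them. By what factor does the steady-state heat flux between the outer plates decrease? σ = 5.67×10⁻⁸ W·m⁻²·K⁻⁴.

factor ≈ 1.45

Without shield: q₀ = σΔ(T⁴)/(1/ε₁+1/ε₂−1) with denominator 3.416.
With shield the two gaps are in series; the resistances add: (1/ε₁+1/ε_s−1)+(1/ε_s+1/ε₂−1) = 2.830+2.118 = 4.948.
Heat-flux ratio q₀/q = 4.948/3.416.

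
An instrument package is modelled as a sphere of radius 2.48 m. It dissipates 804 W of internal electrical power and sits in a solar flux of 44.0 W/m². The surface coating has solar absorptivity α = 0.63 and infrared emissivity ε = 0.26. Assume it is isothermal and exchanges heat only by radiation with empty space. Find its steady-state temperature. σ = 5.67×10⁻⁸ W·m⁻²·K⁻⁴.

T ≈ 185 K

At steady state, absorbed solar power + internal power = radiated power.
Absorbed: α·S·A_cross = 0.63·44.0·19.32 = 535.6 W (cross-section πr²).
Total input = 535.6 + 804 = 1340 W.
Radiated: εσ·A_surf·T⁴ with A_surf = 4πr² = 77.29 m².
T⁴ = 1340/(0.26·5.67×10⁻⁸·77.29) = 1.176×10⁹ K⁴.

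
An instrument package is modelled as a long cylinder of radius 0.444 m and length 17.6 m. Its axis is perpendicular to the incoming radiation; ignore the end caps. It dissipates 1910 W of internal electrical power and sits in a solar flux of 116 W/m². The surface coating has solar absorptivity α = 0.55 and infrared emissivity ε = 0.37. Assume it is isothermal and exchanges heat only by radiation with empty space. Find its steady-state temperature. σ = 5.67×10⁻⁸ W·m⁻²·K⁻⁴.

At steady state, absorbed solar power + internal power = radiated power.
Absorbed: α·S·A_cross = 0.55·116·15.63 = 997.1 W (cross-section 2rL).
Total input = 997.1 + 1910 = 2907 W.
Radiated: εσ·A_surf·T⁴ with A_surf = 2πrL = 49.10 m².
T⁴ = 2907/(0.37·5.67×10⁻⁸·49.10) = 2.822×10⁹ K⁴.

T ≈ 230 K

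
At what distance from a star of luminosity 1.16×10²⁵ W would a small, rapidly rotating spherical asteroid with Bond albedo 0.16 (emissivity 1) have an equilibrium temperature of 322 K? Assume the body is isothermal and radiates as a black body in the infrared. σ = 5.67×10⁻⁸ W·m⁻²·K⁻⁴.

d ≈ 1.78×10¹⁰ m

For an isothermal black-emitting sphere, (1−a)S·πr² = σ·4πr²·T⁴ ⇒ S = 4σT⁴/(1−a).
S = 4·5.67×10⁻⁸·(322)⁴/0.840 = 2903 W/m².
Flux falls as S = L/(4πd²), so d = √(L/(4πS)) = √(1.16×10²⁵/(4π·2903)).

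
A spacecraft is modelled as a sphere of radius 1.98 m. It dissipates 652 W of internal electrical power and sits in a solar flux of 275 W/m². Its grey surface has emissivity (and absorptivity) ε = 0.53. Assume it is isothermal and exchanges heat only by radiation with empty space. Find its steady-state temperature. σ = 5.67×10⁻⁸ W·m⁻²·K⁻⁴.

T ≈ 202 K

At steady state, absorbed solar power + internal power = radiated power.
Absorbed: α·S·A_cross = 0.53·275·12.32 = 1795 W (cross-section πr²).
Total input = 1795 + 652 = 2447 W.
Radiated: εσ·A_surf·T⁴ with A_surf = 4πr² = 49.27 m².
T⁴ = 2447/(0.53·5.67×10⁻⁸·49.27) = 1.653×10⁹ K⁴.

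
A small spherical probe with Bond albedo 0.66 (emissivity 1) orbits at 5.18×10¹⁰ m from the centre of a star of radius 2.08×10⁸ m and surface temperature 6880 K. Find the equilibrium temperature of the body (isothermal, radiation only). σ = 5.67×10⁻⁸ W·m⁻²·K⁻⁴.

The star's surface emits σT_*⁴; at distance d the flux is S = σT_*⁴(R_*/d)².
S = 5.67×10⁻⁸·(6880)⁴·(2.08×10⁸/5.18×10¹⁰)² = 2048 W/m².
For an isothermal sphere T⁴ = (1−a)S/(4σ) = 3.071×10⁹ K⁴.

T ≈ 235 K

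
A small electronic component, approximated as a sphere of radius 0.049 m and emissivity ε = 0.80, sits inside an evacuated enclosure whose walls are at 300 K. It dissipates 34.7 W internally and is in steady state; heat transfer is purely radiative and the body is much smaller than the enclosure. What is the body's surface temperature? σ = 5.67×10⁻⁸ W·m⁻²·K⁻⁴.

For a small grey body in a large enclosure, net radiated power = εσA(T⁴ − T_w⁴).
Steady state: P = εσA(T⁴ − T_w⁴) with A = 4πr² = 0.03017 m².
T⁴ = P/(εσA) + T_w⁴ = 34.7/(0.80·5.67×10⁻⁸·0.03017) + (300)⁴
    = 2.535×10¹⁰ + 8.100×10⁹ = 3.345×10¹⁰ K⁴.

T ≈ 428 K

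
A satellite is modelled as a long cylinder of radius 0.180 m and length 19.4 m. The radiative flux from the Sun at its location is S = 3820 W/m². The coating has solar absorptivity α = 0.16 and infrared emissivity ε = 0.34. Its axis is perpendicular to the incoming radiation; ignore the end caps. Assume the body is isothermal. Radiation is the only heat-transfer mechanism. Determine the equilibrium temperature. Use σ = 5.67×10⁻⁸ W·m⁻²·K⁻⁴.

At equilibrium, absorbed power = emitted power.
Absorbing cross-section = 2rL = 6.984 m²; emitting surface = 2πrL = 21.94 m² (ratio π).
αS·A_cross = εσ·A_surf·T⁴  ⇒  T⁴ = αS/(ε·πσ).
T⁴ = 0.160·3820/(0.34·π·5.67×10⁻⁸) = 1.009×10¹⁰ K⁴.
T = (1.009×10¹⁰)^(1/4).

T ≈ 317 K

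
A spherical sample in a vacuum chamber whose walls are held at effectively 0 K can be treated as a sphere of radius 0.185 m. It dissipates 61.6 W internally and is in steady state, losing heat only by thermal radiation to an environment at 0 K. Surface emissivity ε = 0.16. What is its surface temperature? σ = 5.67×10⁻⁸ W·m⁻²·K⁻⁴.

Steady state: internal power = radiated power, P = εσA T⁴.
Radiating area A = 4πr² = 0.4301 m².
T⁴ = P/(εσA) = 61.6/(0.16·5.67×10⁻⁸·0.4301) = 1.579×10¹⁰ K⁴.
T = (1.579×10¹⁰)^(1/4).

T ≈ 354 K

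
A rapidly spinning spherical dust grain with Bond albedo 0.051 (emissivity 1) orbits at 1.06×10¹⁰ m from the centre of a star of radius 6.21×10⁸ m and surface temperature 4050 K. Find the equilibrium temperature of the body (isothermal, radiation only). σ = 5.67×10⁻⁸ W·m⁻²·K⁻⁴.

The star's surface emits σT_*⁴; at distance d the flux is S = σT_*⁴(R_*/d)².
S = 5.67×10⁻⁸·(4050)⁴·(6.21×10⁸/1.06×10¹⁰)² = 52360 W/m².
For an isothermal sphere T⁴ = (1−a)S/(4σ) = 2.191×10¹¹ K⁴.

T ≈ 684 K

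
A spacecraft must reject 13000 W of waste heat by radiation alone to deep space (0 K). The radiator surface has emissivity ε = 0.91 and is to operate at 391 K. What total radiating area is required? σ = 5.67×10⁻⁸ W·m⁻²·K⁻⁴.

P = εσA T⁴ ⇒ A = P/(εσT⁴).
T⁴ = 2.337×10¹⁰ K⁴.
A = 13000/(0.91 × 5.67×10⁻⁸ × 2.337×10¹⁰).

A ≈ 10.8 m²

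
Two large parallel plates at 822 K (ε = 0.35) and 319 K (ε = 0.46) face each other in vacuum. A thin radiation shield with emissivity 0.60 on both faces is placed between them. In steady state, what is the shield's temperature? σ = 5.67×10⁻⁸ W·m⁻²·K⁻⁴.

T_s ≈ 677 K

In steady state the net flux on the hot side equals that on the cold side.
σ(T₁⁴−T_s⁴)/D₁ = σ(T_s⁴−T₂⁴)/D₂, with D₁ = 1/ε₁+1/ε_s−1 = 3.524, D₂ = 1/ε_s+1/ε₂−1 = 2.841.
Solve for T_s⁴: T_s⁴ = (D₂·T₁⁴ + D₁·T₂⁴)/(D₁+D₂) = 2.095×10¹¹ K⁴.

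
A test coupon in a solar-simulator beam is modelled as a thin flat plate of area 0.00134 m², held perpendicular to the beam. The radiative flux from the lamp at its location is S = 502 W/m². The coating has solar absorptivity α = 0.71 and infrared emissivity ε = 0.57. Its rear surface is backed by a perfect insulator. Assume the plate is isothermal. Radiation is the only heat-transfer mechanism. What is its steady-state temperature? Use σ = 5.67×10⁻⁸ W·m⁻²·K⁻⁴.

At equilibrium, absorbed power = emitted power.
Absorbing cross-section = A = 0.001340 m²; emitting surface = A = 0.001340 m² (ratio 1).
αS·A_cross = εσ·A_surf·T⁴  ⇒  T⁴ = αS/(ε·1σ).
T⁴ = 0.710·502/(0.57·1·5.67×10⁻⁸) = 1.103×10¹⁰ K⁴.
T = (1.103×10¹⁰)^(1/4).

T ≈ 324 K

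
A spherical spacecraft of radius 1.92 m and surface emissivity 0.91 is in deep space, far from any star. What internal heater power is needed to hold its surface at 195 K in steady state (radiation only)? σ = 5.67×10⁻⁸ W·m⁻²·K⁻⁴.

P = εσ·4πr²·T⁴.
4πr² = 46.32 m²; T⁴ = 1.446×10⁹ K⁴.
P = 0.91·5.67×10⁻⁸·46.32·1.446×10⁹.

P ≈ 3460 W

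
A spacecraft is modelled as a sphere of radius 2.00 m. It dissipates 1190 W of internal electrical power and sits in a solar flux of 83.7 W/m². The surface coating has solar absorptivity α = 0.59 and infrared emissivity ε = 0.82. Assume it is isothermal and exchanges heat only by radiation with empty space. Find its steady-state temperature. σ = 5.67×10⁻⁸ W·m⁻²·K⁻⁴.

At steady state, absorbed solar power + internal power = radiated power.
Absorbed: α·S·A_cross = 0.59·83.7·12.57 = 620.6 W (cross-section πr²).
Total input = 620.6 + 1190 = 1811 W.
Radiated: εσ·A_surf·T⁴ with A_surf = 4πr² = 50.27 m².
T⁴ = 1811/(0.82·5.67×10⁻⁸·50.27) = 7.747×10⁸ K⁴.

T ≈ 167 K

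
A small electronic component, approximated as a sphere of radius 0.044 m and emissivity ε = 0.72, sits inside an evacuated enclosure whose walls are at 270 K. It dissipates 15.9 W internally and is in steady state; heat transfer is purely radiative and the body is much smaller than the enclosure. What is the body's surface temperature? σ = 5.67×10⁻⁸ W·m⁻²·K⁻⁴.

For a small grey body in a large enclosure, net radiated power = εσA(T⁴ − T_w⁴).
Steady state: P = εσA(T⁴ − T_w⁴) with A = 4πr² = 0.02433 m².
T⁴ = P/(εσA) + T_w⁴ = 15.9/(0.72·5.67×10⁻⁸·0.02433) + (270)⁴
    = 1.601×10¹⁰ + 5.314×10⁹ = 2.132×10¹⁰ K⁴.

T ≈ 382 K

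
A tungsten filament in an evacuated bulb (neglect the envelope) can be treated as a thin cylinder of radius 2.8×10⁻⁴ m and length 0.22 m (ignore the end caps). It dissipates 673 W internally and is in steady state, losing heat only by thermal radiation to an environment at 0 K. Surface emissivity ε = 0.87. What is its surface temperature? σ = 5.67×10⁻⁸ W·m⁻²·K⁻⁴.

Steady state: internal power = radiated power, P = εσA T⁴.
Radiating area A = 2πrL = 3.870×10⁻⁴ m².
T⁴ = P/(εσA) = 673/(0.87·5.67×10⁻⁸·3.870×10⁻⁴) = 3.525×10¹³ K⁴.
T = (3.525×10¹³)^(1/4).

T ≈ 2440 K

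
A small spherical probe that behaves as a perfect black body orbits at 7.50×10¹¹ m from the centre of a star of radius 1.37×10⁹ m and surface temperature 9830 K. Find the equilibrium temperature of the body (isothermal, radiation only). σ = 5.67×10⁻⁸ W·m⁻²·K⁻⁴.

T ≈ 297 K

The star's surface emits σT_*⁴; at distance d the flux is S = σT_*⁴(R_*/d)².
S = 5.67×10⁻⁸·(9830)⁴·(1.37×10⁹/7.50×10¹¹)² = 1767 W/m².
For an isothermal sphere T⁴ = (1−a)S/(4σ) = 7.789×10⁹ K⁴.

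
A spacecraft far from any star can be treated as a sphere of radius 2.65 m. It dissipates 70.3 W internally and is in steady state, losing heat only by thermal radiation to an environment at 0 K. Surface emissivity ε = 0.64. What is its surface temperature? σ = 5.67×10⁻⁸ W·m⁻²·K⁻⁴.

T ≈ 68.4 K

Steady state: internal power = radiated power, P = εσA T⁴.
Radiating area A = 4πr² = 88.25 m².
T⁴ = P/(εσA) = 70.3/(0.64·5.67×10⁻⁸·88.25) = 2.195×10⁷ K⁴.
T = (2.195×10⁷)^(1/4).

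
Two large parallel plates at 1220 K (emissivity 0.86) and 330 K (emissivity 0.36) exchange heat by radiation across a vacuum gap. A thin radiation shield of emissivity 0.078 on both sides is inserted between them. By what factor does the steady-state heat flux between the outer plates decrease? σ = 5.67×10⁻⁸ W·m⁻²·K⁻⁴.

factor ≈ 9.38

Without shield: q₀ = σΔ(T⁴)/(1/ε₁+1/ε₂−1) with denominator 2.941.
With shield the two gaps are in series; the resistances add: (1/ε₁+1/ε_s−1)+(1/ε_s+1/ε₂−1) = 12.98+14.60 = 27.58.
Heat-flux ratio q₀/q = 27.58/2.941.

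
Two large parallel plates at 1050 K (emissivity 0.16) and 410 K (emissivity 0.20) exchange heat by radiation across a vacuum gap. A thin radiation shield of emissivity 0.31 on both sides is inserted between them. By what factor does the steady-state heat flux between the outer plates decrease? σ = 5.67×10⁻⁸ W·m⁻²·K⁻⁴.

factor ≈ 1.53

Without shield: q₀ = σΔ(T⁴)/(1/ε₁+1/ε₂−1) with denominator 10.25.
With shield the two gaps are in series; the resistances add: (1/ε₁+1/ε_s−1)+(1/ε_s+1/ε₂−1) = 8.476+7.226 = 15.70.
Heat-flux ratio q₀/q = 15.70/10.25.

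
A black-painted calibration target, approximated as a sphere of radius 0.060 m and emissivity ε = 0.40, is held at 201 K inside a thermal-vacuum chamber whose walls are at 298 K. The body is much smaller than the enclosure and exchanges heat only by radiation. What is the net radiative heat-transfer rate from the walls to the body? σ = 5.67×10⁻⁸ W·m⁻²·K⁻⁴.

For a small grey body in a large enclosure: P_net = εσA(T_body⁴ − T_wall⁴).
A = 4πr² = 0.04524 m²; T_body⁴ − T_wall⁴ = 1.632×10⁹ − 7.886×10⁹ = -6.254×10⁹ K⁴.
|P_net| = 0.40·5.67×10⁻⁸·0.04524·6.254×10⁹.

P_net ≈ 6.42 W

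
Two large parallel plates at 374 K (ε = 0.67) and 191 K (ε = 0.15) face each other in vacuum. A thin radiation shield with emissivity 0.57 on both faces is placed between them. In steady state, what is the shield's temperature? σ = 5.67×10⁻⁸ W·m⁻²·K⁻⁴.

In steady state the net flux on the hot side equals that on the cold side.
σ(T₁⁴−T_s⁴)/D₁ = σ(T_s⁴−T₂⁴)/D₂, with D₁ = 1/ε₁+1/ε_s−1 = 2.247, D₂ = 1/ε_s+1/ε₂−1 = 7.421.
Solve for T_s⁴: T_s⁴ = (D₂·T₁⁴ + D₁·T₂⁴)/(D₁+D₂) = 1.533×10¹⁰ K⁴.

T_s ≈ 352 K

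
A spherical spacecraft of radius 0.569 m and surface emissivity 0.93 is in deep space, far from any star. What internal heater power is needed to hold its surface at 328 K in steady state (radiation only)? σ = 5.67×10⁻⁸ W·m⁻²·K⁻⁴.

P = εσ·4πr²·T⁴.
4πr² = 4.069 m²; T⁴ = 1.157×10¹⁰ K⁴.
P = 0.93·5.67×10⁻⁸·4.069·1.157×10¹⁰.

P ≈ 2480 W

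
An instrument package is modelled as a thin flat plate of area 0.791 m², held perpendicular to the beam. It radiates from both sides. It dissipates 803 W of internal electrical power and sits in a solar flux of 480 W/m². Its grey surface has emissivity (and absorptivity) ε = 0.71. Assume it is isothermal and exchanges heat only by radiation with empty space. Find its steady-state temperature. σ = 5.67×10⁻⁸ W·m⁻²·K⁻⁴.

At steady state, absorbed solar power + internal power = radiated power.
Absorbed: α·S·A_cross = 0.71·480·0.7910 = 269.6 W (cross-section A).
Total input = 269.6 + 803 = 1073 W.
Radiated: εσ·A_surf·T⁴ with A_surf = 2A = 1.582 m².
T⁴ = 1073/(0.71·5.67×10⁻⁸·1.582) = 1.684×10¹⁰ K⁴.

T ≈ 360 K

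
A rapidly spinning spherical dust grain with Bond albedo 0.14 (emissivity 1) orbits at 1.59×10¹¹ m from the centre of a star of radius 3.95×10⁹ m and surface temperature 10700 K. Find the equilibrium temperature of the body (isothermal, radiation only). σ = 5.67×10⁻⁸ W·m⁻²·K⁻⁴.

The star's surface emits σT_*⁴; at distance d the flux is S = σT_*⁴(R_*/d)².
S = 5.67×10⁻⁸·(10700)⁴·(3.95×10⁹/1.59×10¹¹)² = 4.587×10⁵ W/m².
For an isothermal sphere T⁴ = (1−a)S/(4σ) = 1.739×10¹² K⁴.

T ≈ 1150 K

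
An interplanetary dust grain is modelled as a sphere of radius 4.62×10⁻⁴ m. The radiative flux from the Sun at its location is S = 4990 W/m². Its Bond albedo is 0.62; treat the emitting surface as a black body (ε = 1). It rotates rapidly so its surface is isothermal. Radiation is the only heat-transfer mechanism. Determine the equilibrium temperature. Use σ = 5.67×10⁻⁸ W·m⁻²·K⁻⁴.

At equilibrium, absorbed power = emitted power.
Absorbing cross-section = πr² = 6.706×10⁻⁷ m²; emitting surface = 4πr² = 2.682×10⁻⁶ m² (ratio 4).
(1−a)S·A_cross = εσ·A_surf·T⁴  ⇒  T⁴ = (1−a)S/(4σ).
T⁴ = 0.380·4990/(4·5.67×10⁻⁸) = 8.361×10⁹ K⁴.
T = (8.361×10⁹)^(1/4).

T ≈ 302 K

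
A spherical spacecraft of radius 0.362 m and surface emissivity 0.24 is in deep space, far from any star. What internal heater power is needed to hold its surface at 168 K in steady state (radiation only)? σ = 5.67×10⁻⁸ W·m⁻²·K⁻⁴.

P = εσ·4πr²·T⁴.
4πr² = 1.647 m²; T⁴ = 7.966×10⁸ K⁴.
P = 0.24·5.67×10⁻⁸·1.647·7.966×10⁸.

P ≈ 17.9 W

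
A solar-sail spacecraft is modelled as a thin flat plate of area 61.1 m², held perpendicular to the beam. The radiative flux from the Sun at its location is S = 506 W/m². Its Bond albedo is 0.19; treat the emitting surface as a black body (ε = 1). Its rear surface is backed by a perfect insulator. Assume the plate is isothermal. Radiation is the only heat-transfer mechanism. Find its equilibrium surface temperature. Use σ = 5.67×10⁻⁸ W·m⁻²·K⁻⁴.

At equilibrium, absorbed power = emitted power.
Absorbing cross-section = A = 61.10 m²; emitting surface = A = 61.10 m² (ratio 1).
(1−a)S·A_cross = εσ·A_surf·T⁴  ⇒  T⁴ = (1−a)S/(1σ).
T⁴ = 0.810·506/(1·5.67×10⁻⁸) = 7.229×10⁹ K⁴.
T = (7.229×10⁹)^(1/4).

T ≈ 292 K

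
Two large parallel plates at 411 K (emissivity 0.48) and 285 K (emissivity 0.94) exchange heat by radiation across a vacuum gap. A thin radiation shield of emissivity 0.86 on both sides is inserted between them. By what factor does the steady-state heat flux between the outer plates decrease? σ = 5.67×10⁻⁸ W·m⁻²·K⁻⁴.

Without shield: q₀ = σΔ(T⁴)/(1/ε₁+1/ε₂−1) with denominator 2.147.
With shield the two gaps are in series; the resistances add: (1/ε₁+1/ε_s−1)+(1/ε_s+1/ε₂−1) = 2.246+1.227 = 3.473.
Heat-flux ratio q₀/q = 3.473/2.147.

factor ≈ 1.62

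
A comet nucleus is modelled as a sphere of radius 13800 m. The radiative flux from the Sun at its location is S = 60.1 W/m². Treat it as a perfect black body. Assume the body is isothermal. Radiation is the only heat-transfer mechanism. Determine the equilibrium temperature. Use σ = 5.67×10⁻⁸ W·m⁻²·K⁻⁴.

T ≈ 128 K

At equilibrium, absorbed power = emitted power.
Absorbing cross-section = πr² = 5.983×10⁸ m²; emitting surface = 4πr² = 2.393×10⁹ m² (ratio 4).
S·A_cross = εσ·A_surf·T⁴  ⇒  T⁴ = S/(4σ).
T⁴ = 1.00·60.1/(4·5.67×10⁻⁸) = 2.650×10⁸ K⁴.
T = (2.650×10⁸)^(1/4).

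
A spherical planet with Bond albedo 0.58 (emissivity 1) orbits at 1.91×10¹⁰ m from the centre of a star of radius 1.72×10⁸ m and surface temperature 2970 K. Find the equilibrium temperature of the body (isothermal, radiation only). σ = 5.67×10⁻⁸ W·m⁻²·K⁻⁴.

The star's surface emits σT_*⁴; at distance d the flux is S = σT_*⁴(R_*/d)².
S = 5.67×10⁻⁸·(2970)⁴·(1.72×10⁸/1.91×10¹⁰)² = 357.8 W/m².
For an isothermal sphere T⁴ = (1−a)S/(4σ) = 6.625×10⁸ K⁴.

T ≈ 160 K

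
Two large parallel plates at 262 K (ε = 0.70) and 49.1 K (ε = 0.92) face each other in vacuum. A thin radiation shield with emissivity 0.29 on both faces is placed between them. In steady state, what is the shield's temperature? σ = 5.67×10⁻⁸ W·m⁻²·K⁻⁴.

In steady state the net flux on the hot side equals that on the cold side.
σ(T₁⁴−T_s⁴)/D₁ = σ(T_s⁴−T₂⁴)/D₂, with D₁ = 1/ε₁+1/ε_s−1 = 3.877, D₂ = 1/ε_s+1/ε₂−1 = 3.535.
Solve for T_s⁴: T_s⁴ = (D₂·T₁⁴ + D₁·T₂⁴)/(D₁+D₂) = 2.250×10⁹ K⁴.

T_s ≈ 218 K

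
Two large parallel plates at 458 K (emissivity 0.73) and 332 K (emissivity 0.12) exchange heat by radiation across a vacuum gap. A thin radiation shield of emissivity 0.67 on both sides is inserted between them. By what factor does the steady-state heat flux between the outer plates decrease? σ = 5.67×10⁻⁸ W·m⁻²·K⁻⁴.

Without shield: q₀ = σΔ(T⁴)/(1/ε₁+1/ε₂−1) with denominator 8.703.
With shield the two gaps are in series; the resistances add: (1/ε₁+1/ε_s−1)+(1/ε_s+1/ε₂−1) = 1.862+8.826 = 10.69.
Heat-flux ratio q₀/q = 10.69/8.703.

factor ≈ 1.23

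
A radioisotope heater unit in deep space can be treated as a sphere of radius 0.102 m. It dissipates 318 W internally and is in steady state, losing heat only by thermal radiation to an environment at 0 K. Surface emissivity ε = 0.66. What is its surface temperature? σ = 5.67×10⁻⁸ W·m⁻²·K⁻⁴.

T ≈ 505 K

Steady state: internal power = radiated power, P = εσA T⁴.
Radiating area A = 4πr² = 0.1307 m².
T⁴ = P/(εσA) = 318/(0.66·5.67×10⁻⁸·0.1307) = 6.500×10¹⁰ K⁴.
T = (6.500×10¹⁰)^(1/4).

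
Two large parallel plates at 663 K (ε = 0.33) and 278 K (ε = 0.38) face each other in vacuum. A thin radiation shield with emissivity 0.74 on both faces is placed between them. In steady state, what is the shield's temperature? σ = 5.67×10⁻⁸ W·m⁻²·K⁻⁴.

In steady state the net flux on the hot side equals that on the cold side.
σ(T₁⁴−T_s⁴)/D₁ = σ(T_s⁴−T₂⁴)/D₂, with D₁ = 1/ε₁+1/ε_s−1 = 3.382, D₂ = 1/ε_s+1/ε₂−1 = 2.983.
Solve for T_s⁴: T_s⁴ = (D₂·T₁⁴ + D₁·T₂⁴)/(D₁+D₂) = 9.373×10¹⁰ K⁴.

T_s ≈ 553 K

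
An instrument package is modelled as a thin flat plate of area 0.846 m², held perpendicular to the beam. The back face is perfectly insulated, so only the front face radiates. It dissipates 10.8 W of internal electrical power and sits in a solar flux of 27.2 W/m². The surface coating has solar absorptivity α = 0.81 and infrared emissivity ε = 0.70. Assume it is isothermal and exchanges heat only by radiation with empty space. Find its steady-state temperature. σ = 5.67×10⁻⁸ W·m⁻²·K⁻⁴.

T ≈ 172 K

At steady state, absorbed solar power + internal power = radiated power.
Absorbed: α·S·A_cross = 0.81·27.2·0.8460 = 18.64 W (cross-section A).
Total input = 18.64 + 10.8 = 29.44 W.
Radiated: εσ·A_surf·T⁴ with A_surf = A = 0.8460 m².
T⁴ = 29.44/(0.70·5.67×10⁻⁸·0.8460) = 8.767×10⁸ K⁴.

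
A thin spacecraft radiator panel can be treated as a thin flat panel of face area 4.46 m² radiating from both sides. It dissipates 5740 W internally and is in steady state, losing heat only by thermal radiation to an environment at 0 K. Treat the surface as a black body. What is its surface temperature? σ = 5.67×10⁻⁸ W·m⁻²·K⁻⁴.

Steady state: internal power = radiated power, P = εσA T⁴.
Radiating area A = 2·4.46 = 8.920 m².
T⁴ = P/(εσA) = 5740/(1.0·5.67×10⁻⁸·8.920) = 1.135×10¹⁰ K⁴.
T = (1.135×10¹⁰)^(1/4).

T ≈ 326 K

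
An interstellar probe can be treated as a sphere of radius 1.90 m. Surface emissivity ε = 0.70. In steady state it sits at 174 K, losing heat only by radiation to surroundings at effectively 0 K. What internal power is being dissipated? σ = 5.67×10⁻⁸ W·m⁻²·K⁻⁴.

Steady state: P = εσA T⁴.
A = 4πr² = 45.36 m²; T⁴ = (174)⁴ = 9.166×10⁸ K⁴.
P = 0.70 × 5.67×10⁻⁸ × 45.36 × 9.166×10⁸.

P ≈ 1650 W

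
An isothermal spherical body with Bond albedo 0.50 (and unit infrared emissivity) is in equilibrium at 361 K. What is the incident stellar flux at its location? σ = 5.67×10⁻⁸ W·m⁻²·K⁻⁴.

(1−a)S·πr² = σ·4πr²·T⁴ ⇒ S = 4σT⁴/(1−a).
S = 4·5.67×10⁻⁸·1.698×10¹⁰/0.500.

S ≈ 7700 W/m²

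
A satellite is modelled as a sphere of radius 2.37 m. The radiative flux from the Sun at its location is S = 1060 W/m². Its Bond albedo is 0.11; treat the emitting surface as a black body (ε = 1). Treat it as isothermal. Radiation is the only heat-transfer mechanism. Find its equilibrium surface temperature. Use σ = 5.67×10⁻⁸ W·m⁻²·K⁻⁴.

At equilibrium, absorbed power = emitted power.
Absorbing cross-section = πr² = 17.65 m²; emitting surface = 4πr² = 70.58 m² (ratio 4).
(1−a)S·A_cross = εσ·A_surf·T⁴  ⇒  T⁴ = (1−a)S/(4σ).
T⁴ = 0.890·1060/(4·5.67×10⁻⁸) = 4.160×10⁹ K⁴.
T = (4.160×10⁹)^(1/4).

T ≈ 254 K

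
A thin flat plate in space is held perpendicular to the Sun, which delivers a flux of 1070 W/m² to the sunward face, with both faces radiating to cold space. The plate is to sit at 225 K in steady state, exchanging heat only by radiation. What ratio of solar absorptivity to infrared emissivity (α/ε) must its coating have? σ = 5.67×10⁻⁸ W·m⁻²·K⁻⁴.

Balance: αS·A = εσ·2A·T⁴ ⇒ α/ε = 2σT⁴/S.
α/ε = 2·5.67×10⁻⁸·(225)⁴/1070 = 2·5.67×10⁻⁸·2.563×10⁹/1070.

α/ε ≈ 0.272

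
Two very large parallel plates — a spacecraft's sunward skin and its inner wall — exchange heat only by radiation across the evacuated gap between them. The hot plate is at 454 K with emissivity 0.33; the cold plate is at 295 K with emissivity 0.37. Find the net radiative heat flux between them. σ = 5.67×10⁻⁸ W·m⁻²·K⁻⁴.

q ≈ 418 W/m²

For two infinite grey parallel plates, q = σ(T₁⁴ − T₂⁴)/(1/ε₁ + 1/ε₂ − 1).
T₁⁴ − T₂⁴ = 4.248×10¹⁰ − 7.573×10⁹ = 3.491×10¹⁰ K⁴.
1/ε₁ + 1/ε₂ − 1 = 3.030 + 2.703 − 1 = 4.733.
q = 5.67×10⁻⁸ × 3.491×10¹⁰ / 4.733.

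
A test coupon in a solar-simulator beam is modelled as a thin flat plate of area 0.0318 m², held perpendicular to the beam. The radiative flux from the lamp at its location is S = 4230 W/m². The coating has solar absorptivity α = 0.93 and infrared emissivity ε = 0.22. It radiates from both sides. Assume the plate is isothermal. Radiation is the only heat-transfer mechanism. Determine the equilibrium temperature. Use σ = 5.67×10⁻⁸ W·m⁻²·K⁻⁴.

T ≈ 630 K

At equilibrium, absorbed power = emitted power.
Absorbing cross-section = A = 0.03180 m²; emitting surface = 2A = 0.06360 m² (ratio 2).
αS·A_cross = εσ·A_surf·T⁴  ⇒  T⁴ = αS/(ε·2σ).
T⁴ = 0.930·4230/(0.22·2·5.67×10⁻⁸) = 1.577×10¹¹ K⁴.
T = (1.577×10¹¹)^(1/4).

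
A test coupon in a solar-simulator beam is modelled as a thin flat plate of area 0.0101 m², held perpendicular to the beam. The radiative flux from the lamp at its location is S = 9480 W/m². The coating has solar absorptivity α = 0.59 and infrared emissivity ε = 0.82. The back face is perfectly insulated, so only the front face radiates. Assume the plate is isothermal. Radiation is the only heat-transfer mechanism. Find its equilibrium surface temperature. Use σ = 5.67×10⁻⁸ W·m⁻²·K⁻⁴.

T ≈ 589 K

At equilibrium, absorbed power = emitted power.
Absorbing cross-section = A = 0.01010 m²; emitting surface = A = 0.01010 m² (ratio 1).
αS·A_cross = εσ·A_surf·T⁴  ⇒  T⁴ = αS/(ε·1σ).
T⁴ = 0.590·9480/(0.82·1·5.67×10⁻⁸) = 1.203×10¹¹ K⁴.
T = (1.203×10¹¹)^(1/4).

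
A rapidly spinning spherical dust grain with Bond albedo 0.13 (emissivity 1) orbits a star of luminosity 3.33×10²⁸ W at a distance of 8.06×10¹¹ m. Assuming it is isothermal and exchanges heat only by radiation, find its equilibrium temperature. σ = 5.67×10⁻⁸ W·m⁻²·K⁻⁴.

First find the stellar flux at distance d: S = L/(4πd²) = 3.33×10²⁸/(4π·(8.06×10¹¹)²) = 4079 W/m².
For an isothermal sphere, absorbed (1−a)S·πr² = emitted σ·4πr²·T⁴, so T⁴ = (1−a)S/(4σ).
T⁴ = 0.870·4079/(4·5.67×10⁻⁸) = 1.565×10¹⁰ K⁴.

T ≈ 354 K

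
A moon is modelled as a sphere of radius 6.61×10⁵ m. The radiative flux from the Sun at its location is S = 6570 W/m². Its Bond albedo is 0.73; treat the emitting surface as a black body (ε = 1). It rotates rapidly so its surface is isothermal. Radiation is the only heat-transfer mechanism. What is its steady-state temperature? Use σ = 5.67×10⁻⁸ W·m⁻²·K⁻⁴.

At equilibrium, absorbed power = emitted power.
Absorbing cross-section = πr² = 1.373×10¹² m²; emitting surface = 4πr² = 5.491×10¹² m² (ratio 4).
(1−a)S·A_cross = εσ·A_surf·T⁴  ⇒  T⁴ = (1−a)S/(4σ).
T⁴ = 0.270·6570/(4·5.67×10⁻⁸) = 7.821×10⁹ K⁴.
T = (7.821×10⁹)^(1/4).

T ≈ 297 K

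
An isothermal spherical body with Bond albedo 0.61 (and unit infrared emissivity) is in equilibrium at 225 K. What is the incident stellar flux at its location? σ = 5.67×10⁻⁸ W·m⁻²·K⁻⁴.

(1−a)S·πr² = σ·4πr²·T⁴ ⇒ S = 4σT⁴/(1−a).
S = 4·5.67×10⁻⁸·2.563×10⁹/0.390.

S ≈ 1490 W/m²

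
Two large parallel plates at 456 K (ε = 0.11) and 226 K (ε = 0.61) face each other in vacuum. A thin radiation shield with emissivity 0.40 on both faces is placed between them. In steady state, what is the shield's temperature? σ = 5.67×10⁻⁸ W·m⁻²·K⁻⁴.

In steady state the net flux on the hot side equals that on the cold side.
σ(T₁⁴−T_s⁴)/D₁ = σ(T_s⁴−T₂⁴)/D₂, with D₁ = 1/ε₁+1/ε_s−1 = 10.59, D₂ = 1/ε_s+1/ε₂−1 = 3.139.
Solve for T_s⁴: T_s⁴ = (D₂·T₁⁴ + D₁·T₂⁴)/(D₁+D₂) = 1.190×10¹⁰ K⁴.

T_s ≈ 330 K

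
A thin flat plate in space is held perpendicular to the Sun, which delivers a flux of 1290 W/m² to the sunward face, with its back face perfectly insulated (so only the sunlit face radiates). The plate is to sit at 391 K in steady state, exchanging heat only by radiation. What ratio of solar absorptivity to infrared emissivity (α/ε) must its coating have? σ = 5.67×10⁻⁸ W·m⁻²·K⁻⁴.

Balance: αS·A = εσ·1A·T⁴ ⇒ α/ε = σT⁴/S.
α/ε = 5.67×10⁻⁸·(391)⁴/1290 = 5.67×10⁻⁸·2.337×10¹⁰/1290.

α/ε ≈ 1.03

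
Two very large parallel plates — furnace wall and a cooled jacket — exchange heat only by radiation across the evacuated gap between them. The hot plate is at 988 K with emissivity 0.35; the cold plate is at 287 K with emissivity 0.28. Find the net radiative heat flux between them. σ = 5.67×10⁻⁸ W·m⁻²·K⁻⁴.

q ≈ 9880 W/m²

For two infinite grey parallel plates, q = σ(T₁⁴ − T₂⁴)/(1/ε₁ + 1/ε₂ − 1).
T₁⁴ − T₂⁴ = 9.529×10¹¹ − 6.785×10⁹ = 9.461×10¹¹ K⁴.
1/ε₁ + 1/ε₂ − 1 = 2.857 + 3.571 − 1 = 5.429.
q = 5.67×10⁻⁸ × 9.461×10¹¹ / 5.429.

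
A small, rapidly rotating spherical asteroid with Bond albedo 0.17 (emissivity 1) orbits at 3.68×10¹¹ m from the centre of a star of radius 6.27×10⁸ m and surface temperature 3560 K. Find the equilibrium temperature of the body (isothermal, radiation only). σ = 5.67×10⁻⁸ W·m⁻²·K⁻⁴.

The star's surface emits σT_*⁴; at distance d the flux is S = σT_*⁴(R_*/d)².
S = 5.67×10⁻⁸·(3560)⁴·(6.27×10⁸/3.68×10¹¹)² = 26.44 W/m².
For an isothermal sphere T⁴ = (1−a)S/(4σ) = 9.675×10⁷ K⁴.

T ≈ 99.2 K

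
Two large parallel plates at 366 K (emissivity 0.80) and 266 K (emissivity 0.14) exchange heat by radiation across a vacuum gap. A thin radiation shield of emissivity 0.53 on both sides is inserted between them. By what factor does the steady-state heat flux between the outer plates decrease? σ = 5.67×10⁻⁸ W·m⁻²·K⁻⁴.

Without shield: q₀ = σΔ(T⁴)/(1/ε₁+1/ε₂−1) with denominator 7.393.
With shield the two gaps are in series; the resistances add: (1/ε₁+1/ε_s−1)+(1/ε_s+1/ε₂−1) = 2.137+8.030 = 10.17.
Heat-flux ratio q₀/q = 10.17/7.393.

factor ≈ 1.38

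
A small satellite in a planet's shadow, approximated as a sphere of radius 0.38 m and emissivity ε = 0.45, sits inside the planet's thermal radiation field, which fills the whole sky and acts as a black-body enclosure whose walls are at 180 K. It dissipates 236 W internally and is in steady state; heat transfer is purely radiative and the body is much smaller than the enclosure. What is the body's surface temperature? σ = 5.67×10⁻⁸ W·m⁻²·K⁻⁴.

T ≈ 280 K

For a small grey body in a large enclosure, net radiated power = εσA(T⁴ − T_w⁴).
Steady state: P = εσA(T⁴ − T_w⁴) with A = 4πr² = 1.815 m².
T⁴ = P/(εσA) + T_w⁴ = 236/(0.45·5.67×10⁻⁸·1.815) + (180)⁴
    = 5.097×10⁹ + 1.050×10⁹ = 6.147×10⁹ K⁴.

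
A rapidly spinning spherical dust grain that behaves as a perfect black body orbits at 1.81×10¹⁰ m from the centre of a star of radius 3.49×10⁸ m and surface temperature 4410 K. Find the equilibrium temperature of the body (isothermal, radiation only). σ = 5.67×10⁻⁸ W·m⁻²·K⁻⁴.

The star's surface emits σT_*⁴; at distance d the flux is S = σT_*⁴(R_*/d)².
S = 5.67×10⁻⁸·(4410)⁴·(3.49×10⁸/1.81×10¹⁰)² = 7973 W/m².
For an isothermal sphere T⁴ = (1−a)S/(4σ) = 3.516×10¹⁰ K⁴.

T ≈ 433 K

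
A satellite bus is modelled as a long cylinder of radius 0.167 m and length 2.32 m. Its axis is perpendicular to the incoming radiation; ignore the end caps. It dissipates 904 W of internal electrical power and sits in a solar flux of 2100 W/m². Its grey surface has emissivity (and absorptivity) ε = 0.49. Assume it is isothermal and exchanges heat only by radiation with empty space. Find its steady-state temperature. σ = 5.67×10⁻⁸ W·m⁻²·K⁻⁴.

At steady state, absorbed solar power + internal power = radiated power.
Absorbed: α·S·A_cross = 0.49·2100·0.7749 = 797.4 W (cross-section 2rL).
Total input = 797.4 + 904 = 1701 W.
Radiated: εσ·A_surf·T⁴ with A_surf = 2πrL = 2.434 m².
T⁴ = 1701/(0.49·5.67×10⁻⁸·2.434) = 2.516×10¹⁰ K⁴.

T ≈ 398 K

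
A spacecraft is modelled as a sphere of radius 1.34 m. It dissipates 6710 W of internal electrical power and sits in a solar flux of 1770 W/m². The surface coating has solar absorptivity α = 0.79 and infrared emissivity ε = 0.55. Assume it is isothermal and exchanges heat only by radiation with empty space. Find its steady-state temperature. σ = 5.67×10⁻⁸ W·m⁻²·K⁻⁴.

At steady state, absorbed solar power + internal power = radiated power.
Absorbed: α·S·A_cross = 0.79·1770·5.641 = 7888 W (cross-section πr²).
Total input = 7888 + 6710 = 14600 W.
Radiated: εσ·A_surf·T⁴ with A_surf = 4πr² = 22.56 m².
T⁴ = 14600/(0.55·5.67×10⁻⁸·22.56) = 2.075×10¹⁰ K⁴.

T ≈ 380 K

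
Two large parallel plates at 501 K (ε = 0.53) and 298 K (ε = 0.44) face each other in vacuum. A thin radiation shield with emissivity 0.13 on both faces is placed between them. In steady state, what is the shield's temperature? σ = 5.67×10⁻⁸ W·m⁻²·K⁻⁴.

In steady state the net flux on the hot side equals that on the cold side.
σ(T₁⁴−T_s⁴)/D₁ = σ(T_s⁴−T₂⁴)/D₂, with D₁ = 1/ε₁+1/ε_s−1 = 8.579, D₂ = 1/ε_s+1/ε₂−1 = 8.965.
Solve for T_s⁴: T_s⁴ = (D₂·T₁⁴ + D₁·T₂⁴)/(D₁+D₂) = 3.605×10¹⁰ K⁴.

T_s ≈ 436 K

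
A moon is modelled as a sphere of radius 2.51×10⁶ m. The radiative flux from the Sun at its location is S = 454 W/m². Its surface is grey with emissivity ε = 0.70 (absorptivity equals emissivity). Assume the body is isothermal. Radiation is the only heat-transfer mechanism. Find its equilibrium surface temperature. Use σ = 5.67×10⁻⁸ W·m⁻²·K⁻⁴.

At equilibrium, absorbed power = emitted power.
Absorbing cross-section = πr² = 1.979×10¹³ m²; emitting surface = 4πr² = 7.917×10¹³ m² (ratio 4).
εS·A_cross = εσ·A_surf·T⁴  ⇒  T⁴ = S/(4σ)   (ε cancels).
T⁴ = 454/(4·5.67×10⁻⁸) = 2.002×10⁹ K⁴.
T = (2.002×10⁹)^(1/4).

T ≈ 212 K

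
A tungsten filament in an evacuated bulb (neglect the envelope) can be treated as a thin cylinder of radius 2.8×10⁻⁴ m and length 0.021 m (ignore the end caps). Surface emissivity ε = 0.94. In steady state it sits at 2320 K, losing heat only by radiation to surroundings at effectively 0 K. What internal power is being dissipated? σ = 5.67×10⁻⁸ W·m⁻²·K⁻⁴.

Steady state: P = εσA T⁴.
A = 2πrL = 3.695×10⁻⁵ m²; T⁴ = (2320)⁴ = 2.897×10¹³ K⁴.
P = 0.94 × 5.67×10⁻⁸ × 3.695×10⁻⁵ × 2.897×10¹³.

P ≈ 57.0 W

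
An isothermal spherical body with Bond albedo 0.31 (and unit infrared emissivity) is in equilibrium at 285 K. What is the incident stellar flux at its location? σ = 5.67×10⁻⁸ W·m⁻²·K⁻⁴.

S ≈ 2170 W/m²

(1−a)S·πr² = σ·4πr²·T⁴ ⇒ S = 4σT⁴/(1−a).
S = 4·5.67×10⁻⁸·6.598×10⁹/0.690.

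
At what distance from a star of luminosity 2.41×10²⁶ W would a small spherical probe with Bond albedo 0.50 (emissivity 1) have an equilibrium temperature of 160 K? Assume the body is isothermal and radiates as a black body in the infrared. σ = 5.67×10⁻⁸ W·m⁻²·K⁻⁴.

d ≈ 2.54×10¹¹ m

For an isothermal black-emitting sphere, (1−a)S·πr² = σ·4πr²·T⁴ ⇒ S = 4σT⁴/(1−a).
S = 4·5.67×10⁻⁸·(160)⁴/0.500 = 297.3 W/m².
Flux falls as S = L/(4πd²), so d = √(L/(4πS)) = √(2.41×10²⁶/(4π·297.3)).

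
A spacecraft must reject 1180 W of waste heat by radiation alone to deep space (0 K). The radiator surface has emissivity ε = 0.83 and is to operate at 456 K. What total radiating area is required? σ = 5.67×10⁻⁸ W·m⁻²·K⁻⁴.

A ≈ 0.580 m²

P = εσA T⁴ ⇒ A = P/(εσT⁴).
T⁴ = 4.324×10¹⁰ K⁴.
A = 1180/(0.83 × 5.67×10⁻⁸ × 4.324×10¹⁰).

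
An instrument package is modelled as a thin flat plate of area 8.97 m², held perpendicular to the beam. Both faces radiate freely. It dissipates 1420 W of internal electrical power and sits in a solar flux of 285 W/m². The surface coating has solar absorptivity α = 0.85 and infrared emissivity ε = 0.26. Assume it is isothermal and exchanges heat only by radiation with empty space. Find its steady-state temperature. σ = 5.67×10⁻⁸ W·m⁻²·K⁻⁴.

At steady state, absorbed solar power + internal power = radiated power.
Absorbed: α·S·A_cross = 0.85·285·8.970 = 2173 W (cross-section A).
Total input = 2173 + 1420 = 3593 W.
Radiated: εσ·A_surf·T⁴ with A_surf = 2A = 17.94 m².
T⁴ = 3593/(0.26·5.67×10⁻⁸·17.94) = 1.359×10¹⁰ K⁴.

T ≈ 341 K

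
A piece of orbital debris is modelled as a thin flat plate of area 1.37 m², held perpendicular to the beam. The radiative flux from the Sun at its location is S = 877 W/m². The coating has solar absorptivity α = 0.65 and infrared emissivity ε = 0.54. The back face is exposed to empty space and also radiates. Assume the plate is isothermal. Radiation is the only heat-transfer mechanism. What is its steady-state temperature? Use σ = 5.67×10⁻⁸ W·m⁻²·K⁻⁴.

T ≈ 311 K

At equilibrium, absorbed power = emitted power.
Absorbing cross-section = A = 1.370 m²; emitting surface = 2A = 2.740 m² (ratio 2).
αS·A_cross = εσ·A_surf·T⁴  ⇒  T⁴ = αS/(ε·2σ).
T⁴ = 0.650·877/(0.54·2·5.67×10⁻⁸) = 9.309×10⁹ K⁴.
T = (9.309×10⁹)^(1/4).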